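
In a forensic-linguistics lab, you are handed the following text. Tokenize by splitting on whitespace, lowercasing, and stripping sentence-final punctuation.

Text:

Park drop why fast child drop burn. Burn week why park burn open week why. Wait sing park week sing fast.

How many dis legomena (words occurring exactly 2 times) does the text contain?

Frequencies: park:3, why:3, burn:3, week:3, drop:2, fast:2, sing:2, child:1, open:1, wait:1
Words with frequency 2: drop, fast, sing

3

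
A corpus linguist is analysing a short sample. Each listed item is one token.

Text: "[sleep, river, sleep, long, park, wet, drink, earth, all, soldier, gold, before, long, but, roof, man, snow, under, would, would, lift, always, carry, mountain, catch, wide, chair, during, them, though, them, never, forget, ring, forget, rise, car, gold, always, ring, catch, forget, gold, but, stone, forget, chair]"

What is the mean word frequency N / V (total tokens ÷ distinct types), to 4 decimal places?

N = 47 tokens, V = 33 types.
Mean frequency = N / V = 47 / 33 = 1.4242

1.4242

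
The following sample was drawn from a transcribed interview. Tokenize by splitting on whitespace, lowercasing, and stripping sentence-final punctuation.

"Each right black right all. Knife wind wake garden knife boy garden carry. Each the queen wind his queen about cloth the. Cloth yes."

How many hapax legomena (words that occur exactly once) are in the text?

8

Frequencies: each:2, right:2, knife:2, wind:2, garden:2, the:2, queen:2, cloth:2, black:1, all:1, wake:1, boy:1, carry:1, his:1, about:1, yes:1
Hapax (freq=1): about, all, black, boy, carry, his, wake, yes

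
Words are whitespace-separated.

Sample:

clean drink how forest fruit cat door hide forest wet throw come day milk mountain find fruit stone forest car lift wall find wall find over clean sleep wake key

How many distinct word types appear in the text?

Distinct types: {car, cat, clean, come, day, door, drink, find, forest, fruit, hide, how, key, lift, milk, mountain, over, sleep, stone, throw, wake, wall, wet}
V = 23

23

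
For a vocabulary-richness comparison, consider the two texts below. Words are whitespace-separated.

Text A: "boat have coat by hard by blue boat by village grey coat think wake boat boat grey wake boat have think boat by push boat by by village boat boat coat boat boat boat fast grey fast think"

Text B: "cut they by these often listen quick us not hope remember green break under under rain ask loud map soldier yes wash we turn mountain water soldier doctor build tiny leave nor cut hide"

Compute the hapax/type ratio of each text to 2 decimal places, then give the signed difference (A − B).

A: hapax=3, V=12, ratio=0.25
B: hapax=28, V=31, ratio=0.90
Difference = 0.25 − 0.90 = -0.65

-0.65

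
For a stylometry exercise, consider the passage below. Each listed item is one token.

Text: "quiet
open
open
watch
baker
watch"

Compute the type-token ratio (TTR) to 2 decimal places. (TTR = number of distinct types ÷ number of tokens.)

0.67

N = 6 tokens, V = 4 types.
TTR = V / N = 4 / 6 = 0.67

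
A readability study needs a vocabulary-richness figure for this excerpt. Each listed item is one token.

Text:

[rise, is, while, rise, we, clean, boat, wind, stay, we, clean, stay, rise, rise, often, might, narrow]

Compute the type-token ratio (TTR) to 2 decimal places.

N = 17 tokens, V = 11 types.
TTR = V / N = 11 / 17 = 0.65

0.65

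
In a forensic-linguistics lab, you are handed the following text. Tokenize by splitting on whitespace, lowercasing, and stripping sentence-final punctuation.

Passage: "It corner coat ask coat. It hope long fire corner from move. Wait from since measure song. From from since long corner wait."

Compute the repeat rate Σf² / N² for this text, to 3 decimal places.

Frequencies: from:4, corner:3, it:2, coat:2, long:2, wait:2, since:2, ask:1, hope:1, fire:1, move:1, measure:1, song:1
Σf² = 51; N² = 529
Repeat rate = 51 / 529 = 0.096

0.096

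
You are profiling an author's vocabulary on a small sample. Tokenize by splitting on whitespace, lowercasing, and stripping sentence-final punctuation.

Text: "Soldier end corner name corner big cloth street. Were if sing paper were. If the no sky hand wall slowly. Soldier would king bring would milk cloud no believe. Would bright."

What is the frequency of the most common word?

3

Frequencies: would:3, soldier:2, corner:2, were:2, if:2, no:2, end:1, name:1, big:1, cloth:1, street:1, sing:1, paper:1, the:1, sky:1, hand:1, wall:1, slowly:1, king:1, bring:1, … (4 more, each freq 1)
Most common: 'would' with frequency 3.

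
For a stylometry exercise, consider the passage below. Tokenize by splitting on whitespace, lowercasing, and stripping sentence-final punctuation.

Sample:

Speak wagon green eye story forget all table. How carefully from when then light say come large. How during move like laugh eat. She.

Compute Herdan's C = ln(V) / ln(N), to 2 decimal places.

N = 24, V = 23.
ln(V) = 3.135494, ln(N) = 3.178054
C = 3.135494 / 3.178054 = 0.99

0.99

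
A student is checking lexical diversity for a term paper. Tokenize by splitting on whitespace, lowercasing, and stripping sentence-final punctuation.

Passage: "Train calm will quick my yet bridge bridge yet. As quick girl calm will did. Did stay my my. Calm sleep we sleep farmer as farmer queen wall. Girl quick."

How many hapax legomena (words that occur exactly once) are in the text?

Frequencies: calm:3, quick:3, my:3, will:2, yet:2, bridge:2, as:2, girl:2, did:2, sleep:2, farmer:2, train:1, stay:1, we:1, queen:1, wall:1
Hapax (freq=1): queen, stay, train, wall, we

5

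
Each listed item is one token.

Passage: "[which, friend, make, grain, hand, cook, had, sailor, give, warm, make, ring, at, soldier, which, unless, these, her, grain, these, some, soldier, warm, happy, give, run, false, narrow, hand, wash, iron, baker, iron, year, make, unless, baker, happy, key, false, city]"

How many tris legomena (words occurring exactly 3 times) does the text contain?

Frequencies: make:3, which:2, grain:2, hand:2, give:2, warm:2, soldier:2, unless:2, these:2, happy:2, false:2, iron:2, baker:2, friend:1, cook:1, had:1, sailor:1, ring:1, at:1, her:1, … (7 more, each freq 1)
Words with frequency 3: make

1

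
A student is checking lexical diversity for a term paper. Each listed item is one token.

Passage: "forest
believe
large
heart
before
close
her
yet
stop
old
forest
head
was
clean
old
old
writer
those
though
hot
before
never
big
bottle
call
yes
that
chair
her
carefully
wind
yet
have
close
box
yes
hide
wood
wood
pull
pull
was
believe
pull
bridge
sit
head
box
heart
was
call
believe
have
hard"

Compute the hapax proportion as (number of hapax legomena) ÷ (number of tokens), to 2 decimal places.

0.33

Frequencies: believe:3, old:3, was:3, pull:3, forest:2, heart:2, before:2, close:2, her:2, yet:2, head:2, call:2, yes:2, have:2, box:2, wood:2, large:1, stop:1, clean:1, writer:1, … (14 more, each freq 1)
Hapax count = 18; token count = 54.
Ratio = 18 / 54 = 0.33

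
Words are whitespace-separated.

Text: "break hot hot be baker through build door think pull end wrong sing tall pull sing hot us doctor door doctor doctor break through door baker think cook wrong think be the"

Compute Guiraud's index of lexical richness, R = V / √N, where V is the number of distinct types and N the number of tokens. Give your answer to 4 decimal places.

3.0052

N = 32, V = 17.
√N = 5.656854
R = 17 / 5.656854 = 3.0052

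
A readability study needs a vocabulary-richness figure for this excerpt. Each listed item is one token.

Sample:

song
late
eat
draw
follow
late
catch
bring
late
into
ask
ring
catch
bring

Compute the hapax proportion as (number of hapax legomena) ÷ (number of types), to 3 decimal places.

0.700

Frequencies: late:3, catch:2, bring:2, song:1, eat:1, draw:1, follow:1, into:1, ask:1, ring:1
Hapax count = 7; type count = 10.
Ratio = 7 / 10 = 0.700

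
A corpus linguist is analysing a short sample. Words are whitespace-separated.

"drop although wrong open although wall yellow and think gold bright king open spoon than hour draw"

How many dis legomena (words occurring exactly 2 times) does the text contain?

Frequencies: although:2, open:2, drop:1, wrong:1, wall:1, yellow:1, and:1, think:1, gold:1, bright:1, king:1, spoon:1, than:1, hour:1, draw:1
Words with frequency 2: although, open

2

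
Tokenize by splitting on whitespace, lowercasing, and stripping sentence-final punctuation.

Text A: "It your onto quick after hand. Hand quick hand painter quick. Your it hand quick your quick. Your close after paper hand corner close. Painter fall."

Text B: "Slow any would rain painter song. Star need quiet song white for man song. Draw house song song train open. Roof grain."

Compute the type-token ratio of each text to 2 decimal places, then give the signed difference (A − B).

TTR(A) = 11/26 = 0.42
TTR(B) = 18/22 = 0.82
Difference = 0.42 − 0.82 = -0.40

-0.40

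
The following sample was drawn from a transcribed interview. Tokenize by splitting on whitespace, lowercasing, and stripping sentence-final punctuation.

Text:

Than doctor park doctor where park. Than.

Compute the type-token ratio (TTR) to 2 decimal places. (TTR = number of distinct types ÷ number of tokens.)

N = 7 tokens, V = 4 types.
TTR = V / N = 4 / 7 = 0.57

0.57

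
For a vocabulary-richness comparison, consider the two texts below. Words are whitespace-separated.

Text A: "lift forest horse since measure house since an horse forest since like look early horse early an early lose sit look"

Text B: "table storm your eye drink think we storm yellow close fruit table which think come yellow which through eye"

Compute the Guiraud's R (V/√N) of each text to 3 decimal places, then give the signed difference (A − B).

-0.363

A: V=12, N=21, R=2.619
B: V=13, N=19, R=2.982
Difference = 2.619 − 2.982 = -0.363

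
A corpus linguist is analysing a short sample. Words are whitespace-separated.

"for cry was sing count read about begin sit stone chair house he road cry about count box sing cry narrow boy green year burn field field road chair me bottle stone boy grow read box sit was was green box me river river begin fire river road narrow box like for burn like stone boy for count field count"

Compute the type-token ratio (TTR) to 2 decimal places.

N = 60 tokens, V = 27 types.
TTR = V / N = 27 / 60 = 0.45

0.45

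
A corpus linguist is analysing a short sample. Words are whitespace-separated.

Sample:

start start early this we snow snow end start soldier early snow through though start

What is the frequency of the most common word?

Frequencies: start:4, snow:3, early:2, this:1, we:1, end:1, soldier:1, through:1, though:1
Most common: 'start' with frequency 4.

4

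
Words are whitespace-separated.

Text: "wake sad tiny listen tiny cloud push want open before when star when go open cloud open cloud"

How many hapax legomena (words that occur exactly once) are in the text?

Frequencies: cloud:3, open:3, tiny:2, when:2, wake:1, sad:1, listen:1, push:1, want:1, before:1, star:1, go:1
Hapax (freq=1): before, go, listen, push, sad, star, wake, want

8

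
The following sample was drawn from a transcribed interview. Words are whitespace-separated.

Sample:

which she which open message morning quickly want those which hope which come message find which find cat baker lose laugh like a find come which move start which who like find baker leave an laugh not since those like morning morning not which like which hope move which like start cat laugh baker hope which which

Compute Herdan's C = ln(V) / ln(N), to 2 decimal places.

N = 57, V = 24.
ln(V) = 3.178054, ln(N) = 4.043051
C = 3.178054 / 4.043051 = 0.79

0.79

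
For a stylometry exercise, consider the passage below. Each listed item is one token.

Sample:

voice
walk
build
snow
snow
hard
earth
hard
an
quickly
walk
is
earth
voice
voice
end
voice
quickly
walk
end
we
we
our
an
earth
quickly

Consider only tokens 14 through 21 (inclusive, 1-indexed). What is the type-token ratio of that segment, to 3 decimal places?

Segment tokens 14–21: voice, voice, end, voice, quickly, walk, end, we
Segment N = 8, segment V = 5.
TTR = 5 / 8 = 0.625

0.625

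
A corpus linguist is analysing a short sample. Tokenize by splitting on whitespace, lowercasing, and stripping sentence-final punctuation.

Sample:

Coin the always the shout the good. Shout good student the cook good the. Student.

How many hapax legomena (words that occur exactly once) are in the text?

Frequencies: the:5, good:3, shout:2, student:2, coin:1, always:1, cook:1
Hapax (freq=1): always, coin, cook

3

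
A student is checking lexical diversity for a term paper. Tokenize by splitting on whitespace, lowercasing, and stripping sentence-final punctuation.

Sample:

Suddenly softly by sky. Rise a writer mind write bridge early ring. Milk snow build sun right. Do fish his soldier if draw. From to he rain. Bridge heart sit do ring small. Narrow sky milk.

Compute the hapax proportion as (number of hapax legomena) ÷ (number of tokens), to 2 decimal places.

0.72

Frequencies: sky:2, bridge:2, ring:2, milk:2, do:2, suddenly:1, softly:1, by:1, rise:1, a:1, writer:1, mind:1, write:1, early:1, snow:1, build:1, sun:1, right:1, fish:1, his:1, … (11 more, each freq 1)
Hapax count = 26; token count = 36.
Ratio = 26 / 36 = 0.72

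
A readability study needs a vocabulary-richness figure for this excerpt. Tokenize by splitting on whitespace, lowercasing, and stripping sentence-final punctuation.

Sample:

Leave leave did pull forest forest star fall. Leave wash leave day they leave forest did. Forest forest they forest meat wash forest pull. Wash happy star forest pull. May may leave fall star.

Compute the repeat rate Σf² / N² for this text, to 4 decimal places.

Frequencies: forest:8, leave:6, pull:3, star:3, wash:3, did:2, fall:2, they:2, may:2, day:1, meat:1, happy:1
Σf² = 146; N² = 1156
Repeat rate = 146 / 1156 = 0.1263

0.1263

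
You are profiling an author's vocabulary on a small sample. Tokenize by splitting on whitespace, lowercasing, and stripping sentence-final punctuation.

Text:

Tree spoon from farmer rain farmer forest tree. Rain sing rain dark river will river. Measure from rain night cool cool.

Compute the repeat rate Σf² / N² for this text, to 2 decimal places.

Frequencies: rain:4, tree:2, from:2, farmer:2, river:2, cool:2, spoon:1, forest:1, sing:1, dark:1, will:1, measure:1, night:1
Σf² = 43; N² = 441
Repeat rate = 43 / 441 = 0.10

0.10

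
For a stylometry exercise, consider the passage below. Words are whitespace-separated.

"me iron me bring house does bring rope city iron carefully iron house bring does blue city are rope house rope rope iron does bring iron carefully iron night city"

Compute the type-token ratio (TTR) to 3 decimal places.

N = 30 tokens, V = 11 types.
TTR = V / N = 11 / 30 = 0.367

0.367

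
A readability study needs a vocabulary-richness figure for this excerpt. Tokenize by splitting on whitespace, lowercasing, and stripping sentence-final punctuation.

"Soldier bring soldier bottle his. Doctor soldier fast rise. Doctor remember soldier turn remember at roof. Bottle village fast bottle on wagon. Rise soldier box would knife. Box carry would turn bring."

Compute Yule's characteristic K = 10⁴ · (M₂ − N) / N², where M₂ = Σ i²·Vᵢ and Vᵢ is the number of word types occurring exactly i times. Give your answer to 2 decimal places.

Frequencies: soldier:5, bottle:3, bring:2, doctor:2, fast:2, rise:2, remember:2, turn:2, box:2, would:2, his:1, at:1, roof:1, village:1, on:1, wagon:1, knife:1, carry:1
N = 32. Frequency spectrum: V_1=8, V_2=8, V_3=1, V_5=1
M₂ = 1²·8 + 2²·8 + 3²·1 + 5²·1 = 74
K = 10000 × (74 − 32) / 32² = 410.16

410.16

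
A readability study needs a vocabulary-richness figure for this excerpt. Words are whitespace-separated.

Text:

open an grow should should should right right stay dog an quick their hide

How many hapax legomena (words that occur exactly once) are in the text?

Frequencies: should:3, an:2, right:2, open:1, grow:1, stay:1, dog:1, quick:1, their:1, hide:1
Hapax (freq=1): dog, grow, hide, open, quick, stay, their

7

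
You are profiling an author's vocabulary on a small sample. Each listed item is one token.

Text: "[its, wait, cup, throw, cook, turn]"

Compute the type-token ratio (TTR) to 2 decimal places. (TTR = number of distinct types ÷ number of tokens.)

N = 6 tokens, V = 6 types.
TTR = V / N = 6 / 6 = 1.00

1.00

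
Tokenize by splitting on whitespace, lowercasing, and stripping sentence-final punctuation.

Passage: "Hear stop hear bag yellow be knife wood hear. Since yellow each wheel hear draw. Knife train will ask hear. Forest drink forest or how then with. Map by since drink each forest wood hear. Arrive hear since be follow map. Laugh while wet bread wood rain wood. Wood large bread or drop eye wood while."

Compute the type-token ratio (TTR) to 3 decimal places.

N = 56 tokens, V = 32 types.
TTR = V / N = 32 / 56 = 0.571

0.571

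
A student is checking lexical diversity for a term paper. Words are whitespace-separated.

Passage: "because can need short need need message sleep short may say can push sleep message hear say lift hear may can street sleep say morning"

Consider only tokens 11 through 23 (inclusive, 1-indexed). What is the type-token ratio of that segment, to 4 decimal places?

0.6923

Segment tokens 11–23: say, can, push, sleep, message, hear, say, lift, hear, may, can, street, sleep
Segment N = 13, segment V = 9.
TTR = 9 / 13 = 0.6923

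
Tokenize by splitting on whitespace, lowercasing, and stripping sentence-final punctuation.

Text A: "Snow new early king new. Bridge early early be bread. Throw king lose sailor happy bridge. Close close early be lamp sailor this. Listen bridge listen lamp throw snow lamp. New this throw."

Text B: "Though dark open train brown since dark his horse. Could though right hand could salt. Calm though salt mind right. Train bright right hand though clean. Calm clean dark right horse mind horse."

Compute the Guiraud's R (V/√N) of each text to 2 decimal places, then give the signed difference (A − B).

A: V=15, N=33, R=2.61
B: V=16, N=33, R=2.79
Difference = 2.61 − 2.79 = -0.18

-0.18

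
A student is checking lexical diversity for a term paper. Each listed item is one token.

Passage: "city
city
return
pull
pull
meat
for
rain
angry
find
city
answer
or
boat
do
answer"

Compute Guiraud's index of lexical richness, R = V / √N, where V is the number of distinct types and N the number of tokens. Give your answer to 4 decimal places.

3.0000

N = 16, V = 12.
√N = 4.000000
R = 12 / 4.000000 = 3.0000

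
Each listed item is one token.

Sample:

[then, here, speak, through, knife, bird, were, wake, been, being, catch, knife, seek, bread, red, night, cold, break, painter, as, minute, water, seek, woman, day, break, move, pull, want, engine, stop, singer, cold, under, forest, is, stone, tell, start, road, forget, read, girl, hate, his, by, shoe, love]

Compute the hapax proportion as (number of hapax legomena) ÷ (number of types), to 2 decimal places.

Frequencies: knife:2, seek:2, cold:2, break:2, then:1, here:1, speak:1, through:1, bird:1, were:1, wake:1, been:1, being:1, catch:1, bread:1, red:1, night:1, painter:1, as:1, minute:1, … (24 more, each freq 1)
Hapax count = 40; type count = 44.
Ratio = 40 / 44 = 0.91

0.91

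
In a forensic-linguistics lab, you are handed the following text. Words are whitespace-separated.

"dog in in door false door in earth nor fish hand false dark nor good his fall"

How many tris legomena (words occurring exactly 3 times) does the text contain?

1

Frequencies: in:3, door:2, false:2, nor:2, dog:1, earth:1, fish:1, hand:1, dark:1, good:1, his:1, fall:1
Words with frequency 3: in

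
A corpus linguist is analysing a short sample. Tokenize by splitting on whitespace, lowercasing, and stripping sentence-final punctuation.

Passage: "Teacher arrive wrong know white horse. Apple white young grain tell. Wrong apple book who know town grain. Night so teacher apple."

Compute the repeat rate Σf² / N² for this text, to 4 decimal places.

0.0785

Frequencies: apple:3, teacher:2, wrong:2, know:2, white:2, grain:2, arrive:1, horse:1, young:1, tell:1, book:1, who:1, town:1, night:1, so:1
Σf² = 38; N² = 484
Repeat rate = 38 / 484 = 0.0785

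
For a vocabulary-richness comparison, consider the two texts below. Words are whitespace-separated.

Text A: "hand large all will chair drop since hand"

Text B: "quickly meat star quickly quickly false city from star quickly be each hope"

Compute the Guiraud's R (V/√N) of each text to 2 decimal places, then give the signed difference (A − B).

-0.03

A: V=7, N=8, R=2.47
B: V=9, N=13, R=2.50
Difference = 2.47 − 2.50 = -0.03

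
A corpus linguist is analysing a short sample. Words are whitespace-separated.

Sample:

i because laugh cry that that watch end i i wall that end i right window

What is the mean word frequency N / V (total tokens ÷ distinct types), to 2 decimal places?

1.60

N = 16 tokens, V = 10 types.
Mean frequency = N / V = 16 / 10 = 1.60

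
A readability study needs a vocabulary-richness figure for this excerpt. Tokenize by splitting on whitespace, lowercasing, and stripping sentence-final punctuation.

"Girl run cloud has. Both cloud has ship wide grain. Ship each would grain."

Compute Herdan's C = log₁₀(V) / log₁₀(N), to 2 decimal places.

0.87

N = 14, V = 10.
log₁₀(V) = 1.000000, log₁₀(N) = 1.146128
C = 1.000000 / 1.146128 = 0.87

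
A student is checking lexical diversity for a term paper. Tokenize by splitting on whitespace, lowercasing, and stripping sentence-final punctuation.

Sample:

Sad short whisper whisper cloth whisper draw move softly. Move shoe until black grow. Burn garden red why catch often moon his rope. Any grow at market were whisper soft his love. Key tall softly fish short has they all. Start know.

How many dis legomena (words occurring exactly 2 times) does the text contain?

5

Frequencies: whisper:4, short:2, move:2, softly:2, grow:2, his:2, sad:1, cloth:1, draw:1, shoe:1, until:1, black:1, burn:1, garden:1, red:1, why:1, catch:1, often:1, moon:1, rope:1, … (14 more, each freq 1)
Words with frequency 2: grow, his, move, short, softly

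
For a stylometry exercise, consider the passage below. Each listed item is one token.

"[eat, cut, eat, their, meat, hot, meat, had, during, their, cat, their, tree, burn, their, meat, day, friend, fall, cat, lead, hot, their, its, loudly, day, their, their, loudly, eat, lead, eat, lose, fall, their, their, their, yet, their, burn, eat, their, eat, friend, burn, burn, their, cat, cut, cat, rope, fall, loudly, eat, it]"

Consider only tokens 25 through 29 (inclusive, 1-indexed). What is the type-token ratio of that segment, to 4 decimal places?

Segment tokens 25–29: loudly, day, their, their, loudly
Segment N = 5, segment V = 3.
TTR = 3 / 5 = 0.6000

0.6000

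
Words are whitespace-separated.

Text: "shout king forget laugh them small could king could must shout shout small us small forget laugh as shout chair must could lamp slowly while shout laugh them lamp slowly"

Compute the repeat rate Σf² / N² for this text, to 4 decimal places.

Frequencies: shout:5, laugh:3, small:3, could:3, king:2, forget:2, them:2, must:2, lamp:2, slowly:2, us:1, as:1, chair:1, while:1
Σf² = 80; N² = 900
Repeat rate = 80 / 900 = 0.0889

0.0889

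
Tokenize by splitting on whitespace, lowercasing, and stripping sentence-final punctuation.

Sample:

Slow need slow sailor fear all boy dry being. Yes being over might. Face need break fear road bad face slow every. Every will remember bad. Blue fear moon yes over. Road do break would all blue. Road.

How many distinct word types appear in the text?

22

Distinct types: {all, bad, being, blue, boy, break, do, dry, every, face, fear, might, moon, need, over, remember, road, sailor, slow, will, would, yes}
V = 22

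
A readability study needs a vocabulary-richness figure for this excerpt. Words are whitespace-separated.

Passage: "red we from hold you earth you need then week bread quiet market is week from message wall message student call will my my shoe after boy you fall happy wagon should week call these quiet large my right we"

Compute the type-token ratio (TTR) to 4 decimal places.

0.7250

N = 40 tokens, V = 29 types.
TTR = V / N = 29 / 40 = 0.7250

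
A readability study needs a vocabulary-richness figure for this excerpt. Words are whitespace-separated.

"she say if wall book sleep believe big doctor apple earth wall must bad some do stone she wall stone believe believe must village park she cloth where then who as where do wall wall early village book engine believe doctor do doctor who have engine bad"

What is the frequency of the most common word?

5

Frequencies: wall:5, believe:4, she:3, doctor:3, do:3, book:2, must:2, bad:2, stone:2, village:2, where:2, who:2, engine:2, say:1, if:1, sleep:1, big:1, apple:1, earth:1, some:1, … (6 more, each freq 1)
Most common: 'wall' with frequency 5.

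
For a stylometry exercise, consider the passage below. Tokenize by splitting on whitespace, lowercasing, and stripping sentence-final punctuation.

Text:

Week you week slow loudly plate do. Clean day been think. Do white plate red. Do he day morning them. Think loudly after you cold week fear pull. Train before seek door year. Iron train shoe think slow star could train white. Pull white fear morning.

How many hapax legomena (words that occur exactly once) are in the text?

Frequencies: week:3, do:3, think:3, white:3, train:3, you:2, slow:2, loudly:2, plate:2, day:2, morning:2, fear:2, pull:2, clean:1, been:1, red:1, he:1, them:1, after:1, cold:1, … (8 more, each freq 1)
Hapax (freq=1): after, been, before, clean, cold, could, door, he, iron, red, seek, shoe, star, them, year

15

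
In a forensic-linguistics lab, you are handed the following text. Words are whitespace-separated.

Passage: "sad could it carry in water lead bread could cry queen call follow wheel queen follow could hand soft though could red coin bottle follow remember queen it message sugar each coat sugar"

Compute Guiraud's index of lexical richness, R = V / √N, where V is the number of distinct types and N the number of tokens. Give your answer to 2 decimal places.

N = 33, V = 24.
√N = 5.744563
R = 24 / 5.744563 = 4.18

4.18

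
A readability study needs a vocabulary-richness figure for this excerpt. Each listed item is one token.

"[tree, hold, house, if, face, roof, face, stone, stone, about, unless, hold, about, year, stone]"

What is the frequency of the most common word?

3

Frequencies: stone:3, hold:2, face:2, about:2, tree:1, house:1, if:1, roof:1, unless:1, year:1
Most common: 'stone' with frequency 3.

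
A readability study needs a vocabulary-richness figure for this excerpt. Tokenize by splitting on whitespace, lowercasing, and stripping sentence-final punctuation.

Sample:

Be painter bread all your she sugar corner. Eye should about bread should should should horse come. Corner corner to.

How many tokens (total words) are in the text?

20

Tokens: be, painter, bread, all, your, she, sugar, corner, eye, should, about, bread, should, should, should, horse, come, corner, corner, to
N = 20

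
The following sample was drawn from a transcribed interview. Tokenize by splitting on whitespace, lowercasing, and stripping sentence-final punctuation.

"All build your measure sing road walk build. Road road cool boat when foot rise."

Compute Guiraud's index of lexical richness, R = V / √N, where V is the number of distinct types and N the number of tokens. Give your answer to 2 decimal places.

N = 15, V = 12.
√N = 3.872983
R = 12 / 3.872983 = 3.10

3.10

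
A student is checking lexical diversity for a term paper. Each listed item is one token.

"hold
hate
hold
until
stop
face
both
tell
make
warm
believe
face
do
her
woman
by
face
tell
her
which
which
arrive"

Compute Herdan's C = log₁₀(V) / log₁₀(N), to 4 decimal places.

N = 22, V = 16.
log₁₀(V) = 1.204120, log₁₀(N) = 1.342423
C = 1.204120 / 1.342423 = 0.8970

0.8970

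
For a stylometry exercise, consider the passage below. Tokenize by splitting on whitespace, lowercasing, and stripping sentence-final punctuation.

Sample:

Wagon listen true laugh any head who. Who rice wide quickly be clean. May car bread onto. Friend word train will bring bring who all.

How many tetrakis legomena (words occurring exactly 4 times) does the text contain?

Frequencies: who:3, bring:2, wagon:1, listen:1, true:1, laugh:1, any:1, head:1, rice:1, wide:1, quickly:1, be:1, clean:1, may:1, car:1, bread:1, onto:1, friend:1, word:1, train:1, … (2 more, each freq 1)
Words with frequency 4: (none)

0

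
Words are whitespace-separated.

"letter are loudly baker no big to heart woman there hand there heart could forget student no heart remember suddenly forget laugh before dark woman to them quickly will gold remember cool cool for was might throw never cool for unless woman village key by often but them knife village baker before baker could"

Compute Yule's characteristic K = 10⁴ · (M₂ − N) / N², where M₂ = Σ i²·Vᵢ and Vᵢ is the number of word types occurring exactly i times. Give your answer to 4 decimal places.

150.8916

Frequencies: baker:3, heart:3, woman:3, cool:3, no:2, to:2, there:2, could:2, forget:2, remember:2, before:2, them:2, for:2, village:2, letter:1, are:1, loudly:1, big:1, hand:1, student:1, … (16 more, each freq 1)
N = 54. Frequency spectrum: V_1=22, V_2=10, V_3=4
M₂ = 1²·22 + 2²·10 + 3²·4 = 98
K = 10000 × (98 − 54) / 54² = 150.8916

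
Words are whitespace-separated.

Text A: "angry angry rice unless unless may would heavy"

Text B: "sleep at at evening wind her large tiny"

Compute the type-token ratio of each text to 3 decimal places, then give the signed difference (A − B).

TTR(A) = 6/8 = 0.750
TTR(B) = 7/8 = 0.875
Difference = 0.750 − 0.875 = -0.125

-0.125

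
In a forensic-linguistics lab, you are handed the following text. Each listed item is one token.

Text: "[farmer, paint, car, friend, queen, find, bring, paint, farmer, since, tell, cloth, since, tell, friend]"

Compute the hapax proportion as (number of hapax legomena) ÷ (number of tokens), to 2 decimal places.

0.33

Frequencies: farmer:2, paint:2, friend:2, since:2, tell:2, car:1, queen:1, find:1, bring:1, cloth:1
Hapax count = 5; token count = 15.
Ratio = 5 / 15 = 0.33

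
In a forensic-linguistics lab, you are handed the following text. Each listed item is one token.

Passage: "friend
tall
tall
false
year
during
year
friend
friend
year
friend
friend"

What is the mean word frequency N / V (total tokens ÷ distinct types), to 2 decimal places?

N = 12 tokens, V = 5 types.
Mean frequency = N / V = 12 / 5 = 2.40

2.40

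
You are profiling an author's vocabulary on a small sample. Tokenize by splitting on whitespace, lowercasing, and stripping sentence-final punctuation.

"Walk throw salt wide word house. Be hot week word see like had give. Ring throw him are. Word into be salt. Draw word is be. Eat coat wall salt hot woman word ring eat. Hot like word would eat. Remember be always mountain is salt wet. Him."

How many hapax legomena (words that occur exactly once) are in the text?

18

Frequencies: word:6, salt:4, be:4, hot:3, eat:3, throw:2, like:2, ring:2, him:2, is:2, walk:1, wide:1, house:1, week:1, see:1, had:1, give:1, are:1, into:1, draw:1, … (8 more, each freq 1)
Hapax (freq=1): always, are, coat, draw, give, had, house, into, mountain, remember, see, walk, wall, week, wet, wide, woman, would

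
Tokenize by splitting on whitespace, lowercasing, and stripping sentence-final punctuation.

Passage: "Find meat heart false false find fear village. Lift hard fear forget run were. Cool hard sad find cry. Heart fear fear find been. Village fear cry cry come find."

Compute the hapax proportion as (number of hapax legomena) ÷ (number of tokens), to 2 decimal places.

0.30

Frequencies: find:5, fear:5, cry:3, heart:2, false:2, village:2, hard:2, meat:1, lift:1, forget:1, run:1, were:1, cool:1, sad:1, been:1, come:1
Hapax count = 9; token count = 30.
Ratio = 9 / 30 = 0.30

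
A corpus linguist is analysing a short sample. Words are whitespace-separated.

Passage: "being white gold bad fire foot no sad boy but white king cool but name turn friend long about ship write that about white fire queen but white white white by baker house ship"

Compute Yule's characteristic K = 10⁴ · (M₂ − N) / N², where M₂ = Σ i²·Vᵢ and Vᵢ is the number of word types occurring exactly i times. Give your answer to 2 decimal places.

363.32

Frequencies: white:6, but:3, fire:2, about:2, ship:2, being:1, gold:1, bad:1, foot:1, no:1, sad:1, boy:1, king:1, cool:1, name:1, turn:1, friend:1, long:1, write:1, that:1, … (4 more, each freq 1)
N = 34. Frequency spectrum: V_1=19, V_2=3, V_3=1, V_6=1
M₂ = 1²·19 + 2²·3 + 3²·1 + 6²·1 = 76
K = 10000 × (76 − 34) / 34² = 363.32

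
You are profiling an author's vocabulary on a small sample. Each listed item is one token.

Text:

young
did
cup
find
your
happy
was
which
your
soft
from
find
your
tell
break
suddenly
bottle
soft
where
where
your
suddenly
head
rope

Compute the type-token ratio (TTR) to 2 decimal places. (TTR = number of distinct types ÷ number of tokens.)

0.71

N = 24 tokens, V = 17 types.
TTR = V / N = 17 / 24 = 0.71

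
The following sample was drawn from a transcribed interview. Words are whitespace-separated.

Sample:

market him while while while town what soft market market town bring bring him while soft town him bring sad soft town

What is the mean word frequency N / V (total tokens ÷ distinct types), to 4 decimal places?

2.7500

N = 22 tokens, V = 8 types.
Mean frequency = N / V = 22 / 8 = 2.7500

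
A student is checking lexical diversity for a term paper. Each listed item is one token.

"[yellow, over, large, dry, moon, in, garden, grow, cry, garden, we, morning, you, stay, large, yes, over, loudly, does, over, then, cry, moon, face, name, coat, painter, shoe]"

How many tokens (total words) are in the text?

Tokens: yellow, over, large, dry, moon, in, garden, grow, cry, garden, we, morning, you, stay, large, yes, over, loudly, does, over, then, cry, moon, face, name, coat, painter, shoe
N = 28

28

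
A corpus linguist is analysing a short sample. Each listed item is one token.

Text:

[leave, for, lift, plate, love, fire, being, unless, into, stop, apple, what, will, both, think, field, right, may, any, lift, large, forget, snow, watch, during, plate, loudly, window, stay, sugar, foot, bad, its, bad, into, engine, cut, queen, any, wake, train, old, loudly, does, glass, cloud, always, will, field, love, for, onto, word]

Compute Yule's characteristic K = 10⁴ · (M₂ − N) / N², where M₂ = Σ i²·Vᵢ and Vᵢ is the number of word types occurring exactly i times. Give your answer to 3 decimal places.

Frequencies: for:2, lift:2, plate:2, love:2, into:2, will:2, field:2, any:2, loudly:2, bad:2, leave:1, fire:1, being:1, unless:1, stop:1, apple:1, what:1, both:1, think:1, right:1, … (23 more, each freq 1)
N = 53. Frequency spectrum: V_1=33, V_2=10
M₂ = 1²·33 + 2²·10 = 73
K = 10000 × (73 − 53) / 53² = 71.200

71.200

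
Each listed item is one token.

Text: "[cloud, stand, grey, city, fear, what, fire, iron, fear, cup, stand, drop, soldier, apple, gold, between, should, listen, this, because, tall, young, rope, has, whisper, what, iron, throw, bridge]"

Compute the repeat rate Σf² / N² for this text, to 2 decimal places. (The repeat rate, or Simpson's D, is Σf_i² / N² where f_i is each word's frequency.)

0.04

Frequencies: stand:2, fear:2, what:2, iron:2, cloud:1, grey:1, city:1, fire:1, cup:1, drop:1, soldier:1, apple:1, gold:1, between:1, should:1, listen:1, this:1, because:1, tall:1, young:1, … (5 more, each freq 1)
Σf² = 37; N² = 841
Repeat rate = 37 / 841 = 0.04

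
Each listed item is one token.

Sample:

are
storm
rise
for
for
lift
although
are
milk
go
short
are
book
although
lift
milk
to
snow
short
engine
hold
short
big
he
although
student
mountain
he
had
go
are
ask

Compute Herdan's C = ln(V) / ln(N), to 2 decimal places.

0.86

N = 32, V = 20.
ln(V) = 2.995732, ln(N) = 3.465736
C = 2.995732 / 3.465736 = 0.86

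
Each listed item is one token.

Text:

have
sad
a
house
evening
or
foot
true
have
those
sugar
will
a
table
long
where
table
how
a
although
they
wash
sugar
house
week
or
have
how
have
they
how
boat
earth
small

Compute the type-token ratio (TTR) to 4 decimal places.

0.6471

N = 34 tokens, V = 22 types.
TTR = V / N = 22 / 34 = 0.6471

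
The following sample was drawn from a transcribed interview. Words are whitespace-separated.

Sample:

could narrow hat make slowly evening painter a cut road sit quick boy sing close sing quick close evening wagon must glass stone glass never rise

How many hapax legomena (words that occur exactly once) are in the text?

16

Frequencies: evening:2, quick:2, sing:2, close:2, glass:2, could:1, narrow:1, hat:1, make:1, slowly:1, painter:1, a:1, cut:1, road:1, sit:1, boy:1, wagon:1, must:1, stone:1, never:1, … (1 more, each freq 1)
Hapax (freq=1): a, boy, could, cut, hat, make, must, narrow, never, painter, rise, road, sit, slowly, stone, wagon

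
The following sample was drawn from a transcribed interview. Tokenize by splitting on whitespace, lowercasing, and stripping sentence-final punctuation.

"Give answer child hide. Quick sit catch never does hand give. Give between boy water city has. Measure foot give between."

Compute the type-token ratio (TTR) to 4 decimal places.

0.8095

N = 21 tokens, V = 17 types.
TTR = V / N = 17 / 21 = 0.8095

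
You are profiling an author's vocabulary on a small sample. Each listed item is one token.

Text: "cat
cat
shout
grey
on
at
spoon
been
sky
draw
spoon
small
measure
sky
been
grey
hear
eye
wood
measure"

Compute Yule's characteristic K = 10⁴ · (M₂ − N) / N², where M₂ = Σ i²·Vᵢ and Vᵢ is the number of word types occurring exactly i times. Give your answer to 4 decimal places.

Frequencies: cat:2, grey:2, spoon:2, been:2, sky:2, measure:2, shout:1, on:1, at:1, draw:1, small:1, hear:1, eye:1, wood:1
N = 20. Frequency spectrum: V_1=8, V_2=6
M₂ = 1²·8 + 2²·6 = 32
K = 10000 × (32 − 20) / 20² = 300.0000

300.0000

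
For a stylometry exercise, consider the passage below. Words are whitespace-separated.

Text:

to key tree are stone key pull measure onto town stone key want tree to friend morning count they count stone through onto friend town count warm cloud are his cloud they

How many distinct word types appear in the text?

Distinct types: {are, cloud, count, friend, his, key, measure, morning, onto, pull, stone, they, through, to, town, tree, want, warm}
V = 18

18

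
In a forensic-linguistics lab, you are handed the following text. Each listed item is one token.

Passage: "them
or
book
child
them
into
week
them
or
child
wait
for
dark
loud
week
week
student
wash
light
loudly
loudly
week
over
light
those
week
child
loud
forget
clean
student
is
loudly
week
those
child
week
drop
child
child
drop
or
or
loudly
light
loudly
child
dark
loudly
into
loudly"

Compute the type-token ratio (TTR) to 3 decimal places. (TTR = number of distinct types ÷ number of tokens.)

0.392

N = 51 tokens, V = 20 types.
TTR = V / N = 20 / 51 = 0.392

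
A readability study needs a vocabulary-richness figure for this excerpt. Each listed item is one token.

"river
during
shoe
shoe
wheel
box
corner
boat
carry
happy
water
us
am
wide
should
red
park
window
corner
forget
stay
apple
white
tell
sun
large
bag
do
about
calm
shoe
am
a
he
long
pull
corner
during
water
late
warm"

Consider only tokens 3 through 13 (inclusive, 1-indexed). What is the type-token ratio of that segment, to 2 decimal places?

0.91

Segment tokens 3–13: shoe, shoe, wheel, box, corner, boat, carry, happy, water, us, am
Segment N = 11, segment V = 10.
TTR = 10 / 11 = 0.91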